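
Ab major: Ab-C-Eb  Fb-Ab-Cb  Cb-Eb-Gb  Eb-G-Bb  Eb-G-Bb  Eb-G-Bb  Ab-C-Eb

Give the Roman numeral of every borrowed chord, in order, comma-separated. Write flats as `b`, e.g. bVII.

The diatonic triads in Ab major are Ab, Bbm, Cm, Db, Eb, Fm, Gdim. Ab–C–Eb = Ab and Eb–G–Bb = Eb are both diatonic. But Fb–Ab–Cb is foreign: the diatonic vi on degree 6 is Fm, whereas Fb comes from Ab minor. It is labeled bVI. But Cb–Eb–Gb is foreign: the diatonic iii on degree 3 is Cm, whereas Cb comes from Ab minor. It is labeled bIII.

bVI, bIII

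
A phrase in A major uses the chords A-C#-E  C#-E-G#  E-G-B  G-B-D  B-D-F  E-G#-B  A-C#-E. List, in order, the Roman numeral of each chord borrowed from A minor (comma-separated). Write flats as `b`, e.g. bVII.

The diatonic triads in A major are A, Bm, C#m, D, E, F#m, G#dim. Of the given chords, A–C#–E = A, C#–E–G# = C#m and E–G#–B = E are diatonic. E–G–B is not: scale degree 5 in A major carries E (V). In A minor the chord on that degree is Em, so here it functions as v, borrowed from the parallel minor. G–B–D doesn't fit — on degree 7 A major would have G#dim (vii°). G is the degree-7 chord of A minor, so it is the borrowed bVII. B–D–F is not: scale degree 2 in A major carries Bm (ii). In A minor the chord on that degree is Bdim, so here it functions as ii°, borrowed from the parallel minor.

v, bVII, ii°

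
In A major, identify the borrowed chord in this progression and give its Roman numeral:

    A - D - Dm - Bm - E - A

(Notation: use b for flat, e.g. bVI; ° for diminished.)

iv

In A major the diatonic chords are A, Bm, C#m, D, E, F#m, G#dim. A, D, Bm and E are all diatonic. Dm (D–F–A) is not: scale degree 4 in A major carries D (IV). In A minor the chord on that degree is Dm, so here it functions as iv, borrowed from the parallel minor.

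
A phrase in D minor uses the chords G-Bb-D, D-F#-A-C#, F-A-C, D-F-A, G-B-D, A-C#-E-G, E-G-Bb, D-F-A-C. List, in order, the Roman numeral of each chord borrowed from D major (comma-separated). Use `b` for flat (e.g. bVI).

Imaj7, IV

The diatonic triads in D minor (with V from harmonic minor) are Dm, Edim, F, Gm, A, Bb, C. G–Bb–D = Gm, F–A–C = F, D–F–A = Dm, A–C#–E–G = A7, E–G–Bb = Edim and D–F–A–C = Dm7 are all diatonic. D–F#–A–C# doesn't fit — on degree 1 D minor would have Dm (i). Dmaj7 is the degree-1 chord of D major, so it is the borrowed Imaj7. G–B–D doesn't fit — on degree 4 D minor would have Gm (iv). G is the degree-4 chord of D major, so it is the borrowed IV.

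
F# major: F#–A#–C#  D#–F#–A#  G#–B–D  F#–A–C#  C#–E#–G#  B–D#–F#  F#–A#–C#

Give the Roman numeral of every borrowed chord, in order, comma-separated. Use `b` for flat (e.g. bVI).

ii°, i

F# major has the diatonic set F#, G#m, A#m, B, C#, D#m, E#dim. Of the given chords, F#–A#–C# = F#, D#–F#–A# = D#m, C#–E#–G# = C# and B–D#–F# = B are diatonic. But G#–B–D is foreign: the diatonic ii on degree 2 is G#m, whereas G#dim comes from F# minor. It is labeled ii°. F#–A–C# is not: scale degree 1 in F# major carries F# (I). In F# minor the chord on that degree is F#m, so here it functions as i, borrowed from the parallel minor.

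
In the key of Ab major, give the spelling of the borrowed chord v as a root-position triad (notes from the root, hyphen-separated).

v is built on scale degree 5, which is Eb in both Ab major and its parallel. In Ab minor the chord on Eb is Eb–Gb–Bb.

Eb-Gb-Bb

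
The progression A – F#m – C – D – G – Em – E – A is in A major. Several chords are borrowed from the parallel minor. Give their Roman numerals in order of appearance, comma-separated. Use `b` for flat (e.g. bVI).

bIII, bVII, v

The diatonic triads in A major are A, Bm, C#m, D, E, F#m, G#dim. A, F#m, D and E all belong to that set. C (C–E–G) doesn't fit — on degree 3 A major would have C#m (iii). C is the degree-3 chord of A minor, so it is the borrowed bIII. G (G–B–D) doesn't fit — on degree 7 A major would have G#dim (vii°). G is the degree-7 chord of A minor, so it is the borrowed bVII. Em (E–G–B) is not: scale degree 5 in A major carries E (V). In A minor the chord on that degree is Em, so here it functions as v, borrowed from the parallel minor.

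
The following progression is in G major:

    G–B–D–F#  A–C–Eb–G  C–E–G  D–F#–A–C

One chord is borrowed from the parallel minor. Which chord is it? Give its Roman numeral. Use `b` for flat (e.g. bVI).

iiø7

The diatonic triads in G major are G, Am, Bm, C, D, Em, F#dim. G–B–D–F# = Gmaj7, C–E–G = C and D–F#–A–C = D7 all belong to that set. But A–C–Eb–G is foreign: the diatonic ii on degree 2 is Am, whereas Am7b5 comes from G minor. It is labeled iiø7.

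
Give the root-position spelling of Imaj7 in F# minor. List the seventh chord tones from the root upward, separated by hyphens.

F#-A#-C#-E#

Imaj7 is built on scale degree 1, which is F# in both F# minor and its parallel. In F# major the chord on F# is F#–A#–C#–E#.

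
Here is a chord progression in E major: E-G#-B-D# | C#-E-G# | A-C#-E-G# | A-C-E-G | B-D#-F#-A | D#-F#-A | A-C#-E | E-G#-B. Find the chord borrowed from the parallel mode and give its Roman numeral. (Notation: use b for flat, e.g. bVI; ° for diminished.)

E major has the diatonic set E, F#m, G#m, A, B, C#m, D#dim. Of the given chords, E–G#–B–D# = Emaj7, C#–E–G# = C#m, A–C#–E–G# = Amaj7, B–D#–F#–A = B7, D#–F#–A = D#dim, A–C#–E = A and E–G#–B = E are diatonic. A–C–E–G doesn't fit — on degree 4 E major would have A (IV). Am7 is the degree-4 chord of E minor, so it is the borrowed iv7.

iv7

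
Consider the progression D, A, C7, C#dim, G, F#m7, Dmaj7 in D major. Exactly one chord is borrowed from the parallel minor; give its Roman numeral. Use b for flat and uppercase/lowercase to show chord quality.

bVII7

The diatonic triads in D major are D, Em, F#m, G, A, Bm, C#dim. D, A, C#dim, G, F#m7 and Dmaj7 are all diatonic. But C7 (C–E–G–Bb) is foreign: the diatonic vii° on degree 7 is C#dim, whereas C7 comes from D minor. It is labeled bVII7.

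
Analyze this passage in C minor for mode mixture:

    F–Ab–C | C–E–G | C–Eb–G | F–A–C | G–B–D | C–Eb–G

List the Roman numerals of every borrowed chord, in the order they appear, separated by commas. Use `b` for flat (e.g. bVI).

I, IV

In C minor (with V from harmonic minor) the diatonic chords are Cm, Ddim, Eb, Fm, G, Ab, Bb. F–Ab–C = Fm, C–Eb–G = Cm and G–B–D = G all belong to that set. But C–E–G is foreign: the diatonic i on degree 1 is Cm, whereas C comes from C major. It is labeled I. But F–A–C is foreign: the diatonic iv on degree 4 is Fm, whereas F comes from C major. It is labeled IV.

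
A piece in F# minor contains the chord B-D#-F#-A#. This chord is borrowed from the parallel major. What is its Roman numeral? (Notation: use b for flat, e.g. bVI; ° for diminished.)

IVmaj7

B is scale degree 4 in F# minor. Diatonically F# minor has Bm (iv) on that degree; B–D#–F#–A# is instead the major-seventh chord native to F# major, so it takes the label IVmaj7.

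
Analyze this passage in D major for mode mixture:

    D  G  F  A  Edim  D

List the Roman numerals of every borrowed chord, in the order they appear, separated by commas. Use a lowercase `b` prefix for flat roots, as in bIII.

bIII, ii°

The diatonic triads in D major are D, Em, F#m, G, A, Bm, C#dim. D, G and A are all diatonic. But F (F–A–C) is foreign: the diatonic iii on degree 3 is F#m, whereas F comes from D minor. It is labeled bIII. Edim (E–G–Bb) is not: scale degree 2 in D major carries Em (ii). In D minor the chord on that degree is Edim, so here it functions as ii°, borrowed from the parallel minor.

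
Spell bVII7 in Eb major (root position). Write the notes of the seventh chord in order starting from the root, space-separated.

The root of bVII7 is the lowered 7th degree: D becomes Db. Stacking thirds in Eb minor on Db gives Db–F–Ab–Cb.

Db F Ab Cb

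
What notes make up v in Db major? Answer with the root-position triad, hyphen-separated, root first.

Ab-Cb-Eb

v is built on scale degree 5, which is Ab in both Db major and its parallel. In Db minor the chord on Ab is Ab–Cb–Eb.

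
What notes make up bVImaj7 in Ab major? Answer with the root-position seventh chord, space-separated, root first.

Fb Ab Cb Eb

The root of bVImaj7 is the lowered 6th degree: F becomes Fb. Building the major-seventh chord from the parallel minor on Fb: Fb–Ab–Cb–Eb.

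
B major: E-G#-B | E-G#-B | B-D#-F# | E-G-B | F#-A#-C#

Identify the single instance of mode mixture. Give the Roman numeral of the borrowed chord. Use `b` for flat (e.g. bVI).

iv

In B major the diatonic chords are B, C#m, D#m, E, F#, G#m, A#dim. E–G#–B = E, B–D#–F# = B and F#–A#–C# = F# all belong to that set. E–G–B is not: scale degree 4 in B major carries E (IV). In B minor the chord on that degree is Em, so here it functions as iv, borrowed from the parallel minor.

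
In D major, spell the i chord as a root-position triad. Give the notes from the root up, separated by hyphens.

D-F-A

i is built on scale degree 1, which is D in both D major and its parallel. In D minor the chord on D is D–F–A.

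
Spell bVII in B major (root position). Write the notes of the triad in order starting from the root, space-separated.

Scale degree 7 in B major is A#. bVII uses the lowered form, A, taken from B minor. Building the major chord from the parallel minor on A: A–C#–E.

A C# E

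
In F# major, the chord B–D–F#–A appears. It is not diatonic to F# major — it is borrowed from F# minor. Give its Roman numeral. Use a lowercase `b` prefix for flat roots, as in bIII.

iv7

B is scale degree 4 in F# major. The diatonic chord on degree 4 would be B (IV), but B–D–F#–A is the minor-seventh chord from F# minor. As a borrowed chord it is labeled iv7.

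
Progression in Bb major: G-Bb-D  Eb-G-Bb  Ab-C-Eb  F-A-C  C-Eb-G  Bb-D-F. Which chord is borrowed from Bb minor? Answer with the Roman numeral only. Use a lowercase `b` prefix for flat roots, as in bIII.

bVII

In Bb major the diatonic chords are Bb, Cm, Dm, Eb, F, Gm, Adim. G–Bb–D = Gm, Eb–G–Bb = Eb, F–A–C = F, C–Eb–G = Cm and Bb–D–F = Bb are all diatonic. Ab–C–Eb is not: scale degree 7 in Bb major carries Adim (vii°). In Bb minor the chord on that degree is Ab, so here it functions as bVII, borrowed from the parallel minor.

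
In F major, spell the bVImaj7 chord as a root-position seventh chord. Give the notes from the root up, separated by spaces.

bVImaj7 is built on the lowered scale degree 6. In F major degree 6 is D; lowered it becomes Db. In F minor the chord on Db is Db–F–Ab–C.

Db F Ab C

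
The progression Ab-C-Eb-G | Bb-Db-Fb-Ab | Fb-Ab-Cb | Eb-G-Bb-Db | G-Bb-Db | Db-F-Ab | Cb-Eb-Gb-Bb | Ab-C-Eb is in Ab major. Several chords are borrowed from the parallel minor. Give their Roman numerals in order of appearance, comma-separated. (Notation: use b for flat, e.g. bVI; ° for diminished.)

In Ab major the diatonic chords are Ab, Bbm, Cm, Db, Eb, Fm, Gdim. Ab–C–Eb–G = Abmaj7, Eb–G–Bb–Db = Eb7, G–Bb–Db = Gdim, Db–F–Ab = Db and Ab–C–Eb = Ab are all diatonic. Bb–Db–Fb–Ab doesn't fit — on degree 2 Ab major would have Bbm (ii). Bbm7b5 is the degree-2 chord of Ab minor, so it is the borrowed iiø7. But Fb–Ab–Cb is foreign: the diatonic vi on degree 6 is Fm, whereas Fb comes from Ab minor. It is labeled bVI. Cb–Eb–Gb–Bb doesn't fit — on degree 3 Ab major would have Cm (iii). Cbmaj7 is the degree-3 chord of Ab minor, so it is the borrowed bIIImaj7.

iiø7, bVI, bIIImaj7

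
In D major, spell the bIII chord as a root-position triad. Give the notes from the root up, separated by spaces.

Scale degree 3 in D major is F#. bIII uses the lowered form, F, taken from D minor. Building the major chord from the parallel minor on F: F–A–C.

F A C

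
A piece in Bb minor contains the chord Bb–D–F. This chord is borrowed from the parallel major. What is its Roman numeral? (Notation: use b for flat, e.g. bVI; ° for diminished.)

I

The root Bb is the diatonic 1st degree of Bb minor; the borrowing shows in the chord quality. The diatonic chord on degree 1 would be Bbm (i), but Bb–D–F is the major chord from Bb major. As a borrowed chord it is labeled I.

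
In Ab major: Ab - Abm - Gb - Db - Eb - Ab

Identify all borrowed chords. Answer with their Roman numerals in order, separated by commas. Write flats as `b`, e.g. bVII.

Ab major has the diatonic set Ab, Bbm, Cm, Db, Eb, Fm, Gdim. Ab, Db and Eb all belong to that set. Abm (Ab–Cb–Eb) doesn't fit — on degree 1 Ab major would have Ab (I). Abm is the degree-1 chord of Ab minor, so it is the borrowed i. Gb (Gb–Bb–Db) is not: scale degree 7 in Ab major carries Gdim (vii°). In Ab minor the chord on that degree is Gb, so here it functions as bVII, borrowed from the parallel minor.

i, bVII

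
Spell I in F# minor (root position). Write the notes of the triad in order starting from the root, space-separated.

I is built on scale degree 1, which is F# in both F# minor and its parallel. Building the major chord from the parallel major on F#: F#–A#–C#.

F# A# C#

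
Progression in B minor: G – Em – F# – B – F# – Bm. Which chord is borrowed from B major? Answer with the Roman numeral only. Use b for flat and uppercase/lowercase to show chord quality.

I

The diatonic triads in B minor (with V from harmonic minor) are Bm, C#dim, D, Em, F#, G, A. G, Em, F# and Bm all belong to that set. B (B–D#–F#) is not: scale degree 1 in B minor carries Bm (i). In B major the chord on that degree is B, so here it functions as I, borrowed from the parallel major.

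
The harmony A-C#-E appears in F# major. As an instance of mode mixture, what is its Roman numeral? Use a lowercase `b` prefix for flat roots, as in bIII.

bIII

In F# major scale degree 3 is A#; A is its lowered form, from F# minor. Diatonically F# major has A#m (iii) on that degree; A–C#–E is instead the major chord native to F# minor, so it takes the label bIII.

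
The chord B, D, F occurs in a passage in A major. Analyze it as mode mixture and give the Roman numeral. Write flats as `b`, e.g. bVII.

The root B is the diatonic 2nd degree of A major; the borrowing shows in the chord quality. B–D–F is a diminished chord — the form found in A minor, not the diatonic ii (Bm). Borrowed into A major it is written ii°.

ii°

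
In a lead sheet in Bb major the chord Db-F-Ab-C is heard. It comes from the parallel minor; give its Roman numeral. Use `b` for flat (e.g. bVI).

Db is the lowered form of scale degree 3 in Bb major (the diatonic degree 3 is D). Db–F–Ab–C is a major-seventh chord — the form found in Bb minor, not the diatonic iii (Dm). Borrowed into Bb major it is written bIIImaj7.

bIIImaj7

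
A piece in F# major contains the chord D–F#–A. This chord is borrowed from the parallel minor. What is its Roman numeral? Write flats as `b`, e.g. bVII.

bVI

D is the lowered form of scale degree 6 in F# major (the diatonic degree 6 is D#). D–F#–A is a major chord — the form found in F# minor, not the diatonic vi (D#m). Borrowed into F# major it is written bVI.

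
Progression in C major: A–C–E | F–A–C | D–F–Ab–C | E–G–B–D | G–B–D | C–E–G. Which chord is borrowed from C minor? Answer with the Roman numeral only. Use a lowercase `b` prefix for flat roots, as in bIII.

The diatonic triads in C major are C, Dm, Em, F, G, Am, Bdim. Of the given chords, A–C–E = Am, F–A–C = F, E–G–B–D = Em7, G–B–D = G and C–E–G = C are diatonic. But D–F–Ab–C is foreign: the diatonic ii on degree 2 is Dm, whereas Dm7b5 comes from C minor. It is labeled iiø7.

iiø7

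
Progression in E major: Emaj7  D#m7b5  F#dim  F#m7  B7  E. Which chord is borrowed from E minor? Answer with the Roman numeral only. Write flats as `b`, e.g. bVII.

ii°

In E major the diatonic chords are E, F#m, G#m, A, B, C#m, D#dim. Of the given chords, Emaj7, D#m7b5, F#m7, B7 and E are diatonic. F#dim (F#–A–C) doesn't fit — on degree 2 E major would have F#m (ii). F#dim is the degree-2 chord of E minor, so it is the borrowed ii°.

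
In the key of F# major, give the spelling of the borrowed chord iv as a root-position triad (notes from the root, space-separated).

B D F#

iv is built on scale degree 4, which is B in both F# major and its parallel. Building the minor chord from the parallel minor on B: B–D–F#.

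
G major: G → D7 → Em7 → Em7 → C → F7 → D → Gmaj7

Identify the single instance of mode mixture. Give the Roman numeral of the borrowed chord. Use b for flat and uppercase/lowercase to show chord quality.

bVII7

The diatonic triads in G major are G, Am, Bm, C, D, Em, F#dim. Of the given chords, G, D7, Em7, C, D and Gmaj7 are diatonic. F7 (F–A–C–Eb) is not: scale degree 7 in G major carries F#dim (vii°). In G minor the chord on that degree is F7, so here it functions as bVII7, borrowed from the parallel minor.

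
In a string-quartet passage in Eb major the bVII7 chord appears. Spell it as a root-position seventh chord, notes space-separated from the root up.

Db F Ab Cb

bVII7 is built on the lowered scale degree 7. In Eb major degree 7 is D; lowered it becomes Db. Stacking thirds in Eb minor on Db gives Db–F–Ab–Cb.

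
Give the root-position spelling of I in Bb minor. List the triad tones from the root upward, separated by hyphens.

I is built on scale degree 1, which is Bb in both Bb minor and its parallel. Building the major chord from the parallel major on Bb: Bb–D–F.

Bb-D-F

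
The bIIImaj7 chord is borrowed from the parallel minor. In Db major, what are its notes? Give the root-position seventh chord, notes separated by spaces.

Fb Ab Cb Eb

Scale degree 3 in Db major is F. bIIImaj7 uses the lowered form, Fb, taken from Db minor. Building the major-seventh chord from the parallel minor on Fb: Fb–Ab–Cb–Eb.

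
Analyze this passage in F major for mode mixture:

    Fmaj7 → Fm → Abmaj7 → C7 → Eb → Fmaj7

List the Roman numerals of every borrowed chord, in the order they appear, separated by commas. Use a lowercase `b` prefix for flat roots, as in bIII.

In F major the diatonic chords are F, Gm, Am, Bb, C, Dm, Edim. Fmaj7 and C7 both belong to that set. Fm (F–Ab–C) doesn't fit — on degree 1 F major would have F (I). Fm is the degree-1 chord of F minor, so it is the borrowed i. Abmaj7 (Ab–C–Eb–G) is not: scale degree 3 in F major carries Am (iii). In F minor the chord on that degree is Abmaj7, so here it functions as bIIImaj7, borrowed from the parallel minor. Eb (Eb–G–Bb) is not: scale degree 7 in F major carries Edim (vii°). In F minor the chord on that degree is Eb, so here it functions as bVII, borrowed from the parallel minor.

i, bIIImaj7, bVII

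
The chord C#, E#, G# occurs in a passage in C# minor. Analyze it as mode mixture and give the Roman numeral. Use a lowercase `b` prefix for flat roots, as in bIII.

I

C# is scale degree 1 in C# minor. Diatonically C# minor has C#m (i) on that degree; C#–E#–G# is instead the major chord native to C# major, so it takes the label I.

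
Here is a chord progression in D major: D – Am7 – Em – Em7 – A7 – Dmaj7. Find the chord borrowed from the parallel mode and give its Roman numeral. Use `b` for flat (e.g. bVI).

The diatonic triads in D major are D, Em, F#m, G, A, Bm, C#dim. Of the given chords, D, Em, Em7, A7 and Dmaj7 are diatonic. Am7 (A–C–E–G) doesn't fit — on degree 5 D major would have A (V). Am7 is the degree-5 chord of D minor, so it is the borrowed v7.

v7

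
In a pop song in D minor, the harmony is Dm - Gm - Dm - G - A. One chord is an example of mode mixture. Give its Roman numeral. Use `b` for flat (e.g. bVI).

The diatonic triads in D minor (with V from harmonic minor) are Dm, Edim, F, Gm, A, Bb, C. Of the given chords, Dm, Gm and A are diatonic. G (G–B–D) doesn't fit — on degree 4 D minor would have Gm (iv). G is the degree-4 chord of D major, so it is the borrowed IV.

IV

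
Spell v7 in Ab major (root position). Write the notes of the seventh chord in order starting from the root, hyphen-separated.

Eb-Gb-Bb-Db

v7 is built on scale degree 5, which is Eb in both Ab major and its parallel. In Ab minor the chord on Eb is Eb–Gb–Bb–Db.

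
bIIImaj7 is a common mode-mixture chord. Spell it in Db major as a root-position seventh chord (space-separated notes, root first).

Scale degree 3 in Db major is F. bIIImaj7 uses the lowered form, Fb, taken from Db minor. Stacking thirds in Db minor on Fb gives Fb–Ab–Cb–Eb.

Fb Ab Cb Eb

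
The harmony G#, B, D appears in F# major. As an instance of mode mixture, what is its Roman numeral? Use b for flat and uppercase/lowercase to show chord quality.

G# is scale degree 2 in F# major. Diatonically F# major has G#m (ii) on that degree; G#–B–D is instead the diminished chord native to F# minor, so it takes the label ii°.

ii°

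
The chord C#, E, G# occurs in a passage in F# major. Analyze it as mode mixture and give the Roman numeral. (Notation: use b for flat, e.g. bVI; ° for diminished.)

v

The root C# is the diatonic 5th degree of F# major; the borrowing shows in the chord quality. The diatonic chord on degree 5 would be C# (V), but C#–E–G# is the minor chord from F# minor. As a borrowed chord it is labeled v.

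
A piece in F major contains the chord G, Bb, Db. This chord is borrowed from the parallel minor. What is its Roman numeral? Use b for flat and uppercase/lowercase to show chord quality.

ii°

The root G is the diatonic 2nd degree of F major; the borrowing shows in the chord quality. G–Bb–Db is a diminished chord — the form found in F minor, not the diatonic ii (Gm). Borrowed into F major it is written ii°.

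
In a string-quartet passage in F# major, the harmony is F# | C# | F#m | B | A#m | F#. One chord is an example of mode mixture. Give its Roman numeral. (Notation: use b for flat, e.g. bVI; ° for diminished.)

F# major has the diatonic set F#, G#m, A#m, B, C#, D#m, E#dim. Of the given chords, F#, C#, B and A#m are diatonic. But F#m (F#–A–C#) is foreign: the diatonic I on degree 1 is F#, whereas F#m comes from F# minor. It is labeled i.

i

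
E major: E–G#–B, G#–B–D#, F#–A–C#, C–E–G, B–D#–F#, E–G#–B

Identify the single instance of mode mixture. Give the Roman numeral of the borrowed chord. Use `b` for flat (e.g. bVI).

E major has the diatonic set E, F#m, G#m, A, B, C#m, D#dim. E–G#–B = E, G#–B–D# = G#m, F#–A–C# = F#m and B–D#–F# = B all belong to that set. But C–E–G is foreign: the diatonic vi on degree 6 is C#m, whereas C comes from E minor. It is labeled bVI.

bVI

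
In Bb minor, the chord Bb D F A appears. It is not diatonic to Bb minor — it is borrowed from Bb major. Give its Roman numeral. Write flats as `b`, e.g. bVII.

Imaj7

The root Bb is the diatonic 1st degree of Bb minor; the borrowing shows in the chord quality. Diatonically Bb minor has Bbm (i) on that degree; Bb–D–F–A is instead the major-seventh chord native to Bb major, so it takes the label Imaj7.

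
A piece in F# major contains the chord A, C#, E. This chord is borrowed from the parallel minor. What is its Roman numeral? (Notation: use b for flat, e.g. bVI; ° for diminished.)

The root A is the lowered 3rd scale degree — diatonically F# major has A# there. Diatonically F# major has A#m (iii) on that degree; A–C#–E is instead the major chord native to F# minor, so it takes the label bIII.

bIII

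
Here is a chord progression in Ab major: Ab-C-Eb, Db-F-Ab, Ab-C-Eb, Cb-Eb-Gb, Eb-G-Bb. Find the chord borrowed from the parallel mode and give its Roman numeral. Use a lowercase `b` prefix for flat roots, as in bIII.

Ab major has the diatonic set Ab, Bbm, Cm, Db, Eb, Fm, Gdim. Ab–C–Eb = Ab, Db–F–Ab = Db and Eb–G–Bb = Eb all belong to that set. Cb–Eb–Gb doesn't fit — on degree 3 Ab major would have Cm (iii). Cb is the degree-3 chord of Ab minor, so it is the borrowed bIII.

bIII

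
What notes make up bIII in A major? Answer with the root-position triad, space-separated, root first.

bIII is built on the lowered scale degree 3. In A major degree 3 is C#; lowered it becomes C. Building the major chord from the parallel minor on C: C–E–G.

C E G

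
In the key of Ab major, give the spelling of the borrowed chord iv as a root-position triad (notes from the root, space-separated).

Db Fb Ab

iv is built on scale degree 4, which is Db in both Ab major and its parallel. In Ab minor the chord on Db is Db–Fb–Ab.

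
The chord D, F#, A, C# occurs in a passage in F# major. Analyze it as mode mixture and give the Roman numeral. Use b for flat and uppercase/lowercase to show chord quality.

D is the lowered form of scale degree 6 in F# major (the diatonic degree 6 is D#). The diatonic chord on degree 6 would be D#m (vi), but D–F#–A–C# is the major-seventh chord from F# minor. As a borrowed chord it is labeled bVImaj7.

bVImaj7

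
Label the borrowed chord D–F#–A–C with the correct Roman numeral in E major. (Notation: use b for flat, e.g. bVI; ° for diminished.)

D is the lowered form of scale degree 7 in E major (the diatonic degree 7 is D#). Diatonically E major has D#dim (vii°) on that degree; D–F#–A–C is instead the dominant-seventh chord native to E minor, so it takes the label bVII7.

bVII7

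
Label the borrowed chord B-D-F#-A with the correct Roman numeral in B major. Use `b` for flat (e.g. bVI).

i7

The root B is the diatonic 1st degree of B major; the borrowing shows in the chord quality. The diatonic chord on degree 1 would be B (I), but B–D–F#–A is the minor-seventh chord from B minor. As a borrowed chord it is labeled i7.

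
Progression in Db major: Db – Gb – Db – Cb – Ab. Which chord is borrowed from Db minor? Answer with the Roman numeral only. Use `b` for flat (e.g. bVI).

bVII

Db major has the diatonic set Db, Ebm, Fm, Gb, Ab, Bbm, Cdim. Db, Gb and Ab are all diatonic. Cb (Cb–Eb–Gb) is not: scale degree 7 in Db major carries Cdim (vii°). In Db minor the chord on that degree is Cb, so here it functions as bVII, borrowed from the parallel minor.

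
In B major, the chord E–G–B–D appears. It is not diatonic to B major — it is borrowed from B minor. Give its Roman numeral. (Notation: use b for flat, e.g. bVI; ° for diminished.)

E is scale degree 4 in B major. Diatonically B major has E (IV) on that degree; E–G–B–D is instead the minor-seventh chord native to B minor, so it takes the label iv7.

iv7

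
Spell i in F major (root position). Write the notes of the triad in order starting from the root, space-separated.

i is built on scale degree 1, which is F in both F major and its parallel. Building the minor chord from the parallel minor on F: F–Ab–C.

F Ab C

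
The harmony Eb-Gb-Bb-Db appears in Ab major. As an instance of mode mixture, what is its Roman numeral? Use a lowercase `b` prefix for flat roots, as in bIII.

v7

Eb is scale degree 5 in Ab major. The diatonic chord on degree 5 would be Eb (V), but Eb–Gb–Bb–Db is the minor-seventh chord from Ab minor. As a borrowed chord it is labeled v7.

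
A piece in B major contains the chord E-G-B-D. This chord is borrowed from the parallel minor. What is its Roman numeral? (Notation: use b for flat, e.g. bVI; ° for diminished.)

iv7

E is scale degree 4 in B major. E–G–B–D is a minor-seventh chord — the form found in B minor, not the diatonic IV (E). Borrowed into B major it is written iv7.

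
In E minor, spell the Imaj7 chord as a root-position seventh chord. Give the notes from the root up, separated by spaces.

Imaj7 is built on scale degree 1, which is E in both E minor and its parallel. Stacking thirds in E major on E gives E–G#–B–D#.

E G# B D#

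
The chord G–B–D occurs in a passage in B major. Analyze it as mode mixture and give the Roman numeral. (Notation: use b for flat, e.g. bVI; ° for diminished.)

G is the lowered form of scale degree 6 in B major (the diatonic degree 6 is G#). The diatonic chord on degree 6 would be G#m (vi), but G–B–D is the major chord from B minor. As a borrowed chord it is labeled bVI.

bVI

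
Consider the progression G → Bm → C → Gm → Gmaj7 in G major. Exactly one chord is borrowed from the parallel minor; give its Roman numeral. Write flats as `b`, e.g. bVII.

i

In G major the diatonic chords are G, Am, Bm, C, D, Em, F#dim. Of the given chords, G, Bm, C and Gmaj7 are diatonic. But Gm (G–Bb–D) is foreign: the diatonic I on degree 1 is G, whereas Gm comes from G minor. It is labeled i.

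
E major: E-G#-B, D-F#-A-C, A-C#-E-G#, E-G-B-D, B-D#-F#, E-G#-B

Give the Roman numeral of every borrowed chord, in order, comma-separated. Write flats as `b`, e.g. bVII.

In E major the diatonic chords are E, F#m, G#m, A, B, C#m, D#dim. E–G#–B = E, A–C#–E–G# = Amaj7 and B–D#–F# = B all belong to that set. But D–F#–A–C is foreign: the diatonic vii° on degree 7 is D#dim, whereas D7 comes from E minor. It is labeled bVII7. E–G–B–D doesn't fit — on degree 1 E major would have E (I). Em7 is the degree-1 chord of E minor, so it is the borrowed i7.

bVII7, i7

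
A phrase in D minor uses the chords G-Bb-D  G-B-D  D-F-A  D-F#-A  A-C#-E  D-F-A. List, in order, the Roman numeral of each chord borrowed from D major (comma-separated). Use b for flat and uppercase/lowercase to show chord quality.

IV, I

In D minor (with V from harmonic minor) the diatonic chords are Dm, Edim, F, Gm, A, Bb, C. Of the given chords, G–Bb–D = Gm, D–F–A = Dm and A–C#–E = A are diatonic. G–B–D is not: scale degree 4 in D minor carries Gm (iv). In D major the chord on that degree is G, so here it functions as IV, borrowed from the parallel major. D–F#–A doesn't fit — on degree 1 D minor would have Dm (i). D is the degree-1 chord of D major, so it is the borrowed I.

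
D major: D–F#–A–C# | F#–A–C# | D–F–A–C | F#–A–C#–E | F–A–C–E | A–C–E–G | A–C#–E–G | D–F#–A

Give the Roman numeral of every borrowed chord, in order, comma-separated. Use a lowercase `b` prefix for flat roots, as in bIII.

D major has the diatonic set D, Em, F#m, G, A, Bm, C#dim. Of the given chords, D–F#–A–C# = Dmaj7, F#–A–C# = F#m, F#–A–C#–E = F#m7, A–C#–E–G = A7 and D–F#–A = D are diatonic. D–F–A–C is not: scale degree 1 in D major carries D (I). In D minor the chord on that degree is Dm7, so here it functions as i7, borrowed from the parallel minor. But F–A–C–E is foreign: the diatonic iii on degree 3 is F#m, whereas Fmaj7 comes from D minor. It is labeled bIIImaj7. A–C–E–G doesn't fit — on degree 5 D major would have A (V). Am7 is the degree-5 chord of D minor, so it is the borrowed v7.

i7, bIIImaj7, v7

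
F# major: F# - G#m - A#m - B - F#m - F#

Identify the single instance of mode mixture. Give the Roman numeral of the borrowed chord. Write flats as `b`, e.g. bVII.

F# major has the diatonic set F#, G#m, A#m, B, C#, D#m, E#dim. F#, G#m, A#m and B all belong to that set. But F#m (F#–A–C#) is foreign: the diatonic I on degree 1 is F#, whereas F#m comes from F# minor. It is labeled i.

i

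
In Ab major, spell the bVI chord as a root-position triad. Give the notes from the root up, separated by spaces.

The root of bVI is the lowered 6th degree: F becomes Fb. Building the major chord from the parallel minor on Fb: Fb–Ab–Cb.

Fb Ab Cb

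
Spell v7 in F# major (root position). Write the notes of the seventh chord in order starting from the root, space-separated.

The root, C#, is scale degree 5 — the same note in F# major and F# minor; only the chord quality changes. Building the minor-seventh chord from the parallel minor on C#: C#–E–G#–B.

C# E G# B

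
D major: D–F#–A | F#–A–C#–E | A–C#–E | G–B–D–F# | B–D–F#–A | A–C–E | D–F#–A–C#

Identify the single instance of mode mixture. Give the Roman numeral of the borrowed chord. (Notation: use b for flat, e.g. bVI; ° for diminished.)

v

D major has the diatonic set D, Em, F#m, G, A, Bm, C#dim. D–F#–A = D, F#–A–C#–E = F#m7, A–C#–E = A, G–B–D–F# = Gmaj7, B–D–F#–A = Bm7 and D–F#–A–C# = Dmaj7 all belong to that set. A–C–E doesn't fit — on degree 5 D major would have A (V). Am is the degree-5 chord of D minor, so it is the borrowed v.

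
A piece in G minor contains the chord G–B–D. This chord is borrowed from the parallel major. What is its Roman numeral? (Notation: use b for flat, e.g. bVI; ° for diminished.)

I

The root G is the diatonic 1st degree of G minor; the borrowing shows in the chord quality. Diatonically G minor has Gm (i) on that degree; G–B–D is instead the major chord native to G major, so it takes the label I.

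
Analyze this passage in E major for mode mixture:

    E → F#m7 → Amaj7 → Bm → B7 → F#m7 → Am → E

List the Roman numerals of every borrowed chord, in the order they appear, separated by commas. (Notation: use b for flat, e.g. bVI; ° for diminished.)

E major has the diatonic set E, F#m, G#m, A, B, C#m, D#dim. E, F#m7, Amaj7 and B7 are all diatonic. Bm (B–D–F#) doesn't fit — on degree 5 E major would have B (V). Bm is the degree-5 chord of E minor, so it is the borrowed v. Am (A–C–E) doesn't fit — on degree 4 E major would have A (IV). Am is the degree-4 chord of E minor, so it is the borrowed iv.

v, iv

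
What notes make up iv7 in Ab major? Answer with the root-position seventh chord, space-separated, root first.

Db Fb Ab Cb

The root, Db, is scale degree 4 — the same note in Ab major and Ab minor; only the chord quality changes. Stacking thirds in Ab minor on Db gives Db–Fb–Ab–Cb.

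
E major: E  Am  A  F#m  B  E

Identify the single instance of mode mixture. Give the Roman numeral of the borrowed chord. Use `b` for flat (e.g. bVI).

The diatonic triads in E major are E, F#m, G#m, A, B, C#m, D#dim. Of the given chords, E, A, F#m and B are diatonic. Am (A–C–E) is not: scale degree 4 in E major carries A (IV). In E minor the chord on that degree is Am, so here it functions as iv, borrowed from the parallel minor.

iv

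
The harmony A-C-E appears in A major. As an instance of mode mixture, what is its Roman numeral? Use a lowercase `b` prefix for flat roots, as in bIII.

i

The root A is the diatonic 1st degree of A major; the borrowing shows in the chord quality. A–C–E is a minor chord — the form found in A minor, not the diatonic I (A). Borrowed into A major it is written i.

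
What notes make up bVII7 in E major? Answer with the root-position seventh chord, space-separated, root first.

bVII7 is built on the lowered scale degree 7. In E major degree 7 is D#; lowered it becomes D. Stacking thirds in E minor on D gives D–F#–A–C.

D F# A C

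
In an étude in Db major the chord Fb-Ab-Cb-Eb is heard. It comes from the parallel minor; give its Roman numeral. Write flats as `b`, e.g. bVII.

Fb is the lowered form of scale degree 3 in Db major (the diatonic degree 3 is F). Diatonically Db major has Fm (iii) on that degree; Fb–Ab–Cb–Eb is instead the major-seventh chord native to Db minor, so it takes the label bIIImaj7.

bIIImaj7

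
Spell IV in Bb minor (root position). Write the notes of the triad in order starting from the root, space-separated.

Eb G Bb

The root, Eb, is scale degree 4 — the same note in Bb minor and Bb major; only the chord quality changes. Stacking thirds in Bb major on Eb gives Eb–G–Bb.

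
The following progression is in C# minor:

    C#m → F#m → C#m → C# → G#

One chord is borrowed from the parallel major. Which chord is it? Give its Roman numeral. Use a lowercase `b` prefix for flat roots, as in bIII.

I

C# minor has the diatonic set C#m, D#dim, E, F#m, G#, A, B (with V from harmonic minor). C#m, F#m and G# all belong to that set. But C# (C#–E#–G#) is foreign: the diatonic i on degree 1 is C#m, whereas C# comes from C# major. It is labeled I.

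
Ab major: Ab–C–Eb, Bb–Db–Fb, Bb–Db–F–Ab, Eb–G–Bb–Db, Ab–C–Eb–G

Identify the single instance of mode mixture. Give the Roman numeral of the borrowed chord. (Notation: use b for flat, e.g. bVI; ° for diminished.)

ii°

In Ab major the diatonic chords are Ab, Bbm, Cm, Db, Eb, Fm, Gdim. Ab–C–Eb = Ab, Bb–Db–F–Ab = Bbm7, Eb–G–Bb–Db = Eb7 and Ab–C–Eb–G = Abmaj7 are all diatonic. Bb–Db–Fb is not: scale degree 2 in Ab major carries Bbm (ii). In Ab minor the chord on that degree is Bbdim, so here it functions as ii°, borrowed from the parallel minor.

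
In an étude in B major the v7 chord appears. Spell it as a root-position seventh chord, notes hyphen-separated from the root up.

v7 is built on scale degree 5, which is F# in both B major and its parallel. In B minor the chord on F# is F#–A–C#–E.

F#-A-C#-E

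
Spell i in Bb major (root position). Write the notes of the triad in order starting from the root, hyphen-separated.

The root, Bb, is scale degree 1 — the same note in Bb major and Bb minor; only the chord quality changes. Building the minor chord from the parallel minor on Bb: Bb–Db–F.

Bb-Db-F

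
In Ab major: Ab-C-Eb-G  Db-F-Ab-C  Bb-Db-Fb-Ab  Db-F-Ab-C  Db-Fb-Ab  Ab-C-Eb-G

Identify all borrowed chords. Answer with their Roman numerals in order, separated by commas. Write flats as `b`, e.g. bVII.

iiø7, iv

In Ab major the diatonic chords are Ab, Bbm, Cm, Db, Eb, Fm, Gdim. Ab–C–Eb–G = Abmaj7 and Db–F–Ab–C = Dbmaj7 are both diatonic. But Bb–Db–Fb–Ab is foreign: the diatonic ii on degree 2 is Bbm, whereas Bbm7b5 comes from Ab minor. It is labeled iiø7. But Db–Fb–Ab is foreign: the diatonic IV on degree 4 is Db, whereas Dbm comes from Ab minor. It is labeled iv.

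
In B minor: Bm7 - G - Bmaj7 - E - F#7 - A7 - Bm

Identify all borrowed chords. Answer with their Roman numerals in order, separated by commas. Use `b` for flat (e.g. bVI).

Imaj7, IV

B minor has the diatonic set Bm, C#dim, D, Em, F#, G, A (with V from harmonic minor). Bm7, G, F#7, A7 and Bm all belong to that set. Bmaj7 (B–D#–F#–A#) is not: scale degree 1 in B minor carries Bm (i). In B major the chord on that degree is Bmaj7, so here it functions as Imaj7, borrowed from the parallel major. E (E–G#–B) doesn't fit — on degree 4 B minor would have Em (iv). E is the degree-4 chord of B major, so it is the borrowed IV.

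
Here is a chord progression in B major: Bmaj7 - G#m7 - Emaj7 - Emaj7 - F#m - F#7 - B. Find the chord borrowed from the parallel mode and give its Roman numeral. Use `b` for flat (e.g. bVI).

v

The diatonic triads in B major are B, C#m, D#m, E, F#, G#m, A#dim. Bmaj7, G#m7, Emaj7, F#7 and B are all diatonic. F#m (F#–A–C#) is not: scale degree 5 in B major carries F# (V). In B minor the chord on that degree is F#m, so here it functions as v, borrowed from the parallel minor.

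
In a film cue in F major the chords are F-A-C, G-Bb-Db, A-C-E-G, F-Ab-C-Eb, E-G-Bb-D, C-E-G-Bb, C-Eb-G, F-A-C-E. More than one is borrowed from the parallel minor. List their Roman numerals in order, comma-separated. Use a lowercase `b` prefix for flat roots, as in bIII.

F major has the diatonic set F, Gm, Am, Bb, C, Dm, Edim. F–A–C = F, A–C–E–G = Am7, E–G–Bb–D = Em7b5, C–E–G–Bb = C7 and F–A–C–E = Fmaj7 are all diatonic. G–Bb–Db doesn't fit — on degree 2 F major would have Gm (ii). Gdim is the degree-2 chord of F minor, so it is the borrowed ii°. But F–Ab–C–Eb is foreign: the diatonic I on degree 1 is F, whereas Fm7 comes from F minor. It is labeled i7. C–Eb–G is not: scale degree 5 in F major carries C (V). In F minor the chord on that degree is Cm, so here it functions as v, borrowed from the parallel minor.

ii°, i7, v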